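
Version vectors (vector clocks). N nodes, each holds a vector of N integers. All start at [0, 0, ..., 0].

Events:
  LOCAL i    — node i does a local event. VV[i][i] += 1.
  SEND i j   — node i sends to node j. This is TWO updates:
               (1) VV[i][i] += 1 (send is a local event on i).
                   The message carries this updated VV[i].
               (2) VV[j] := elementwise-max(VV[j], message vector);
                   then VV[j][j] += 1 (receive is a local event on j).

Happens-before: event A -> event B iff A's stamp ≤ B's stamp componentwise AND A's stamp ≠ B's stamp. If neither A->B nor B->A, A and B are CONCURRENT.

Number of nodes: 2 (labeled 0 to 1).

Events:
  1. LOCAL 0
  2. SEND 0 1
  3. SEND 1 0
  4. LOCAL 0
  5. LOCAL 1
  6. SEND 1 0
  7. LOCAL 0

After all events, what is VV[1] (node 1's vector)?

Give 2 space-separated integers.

Answer: 2 4

Derivation:
Initial: VV[0]=[0, 0]
Initial: VV[1]=[0, 0]
Event 1: LOCAL 0: VV[0][0]++ -> VV[0]=[1, 0]
Event 2: SEND 0->1: VV[0][0]++ -> VV[0]=[2, 0], msg_vec=[2, 0]; VV[1]=max(VV[1],msg_vec) then VV[1][1]++ -> VV[1]=[2, 1]
Event 3: SEND 1->0: VV[1][1]++ -> VV[1]=[2, 2], msg_vec=[2, 2]; VV[0]=max(VV[0],msg_vec) then VV[0][0]++ -> VV[0]=[3, 2]
Event 4: LOCAL 0: VV[0][0]++ -> VV[0]=[4, 2]
Event 5: LOCAL 1: VV[1][1]++ -> VV[1]=[2, 3]
Event 6: SEND 1->0: VV[1][1]++ -> VV[1]=[2, 4], msg_vec=[2, 4]; VV[0]=max(VV[0],msg_vec) then VV[0][0]++ -> VV[0]=[5, 4]
Event 7: LOCAL 0: VV[0][0]++ -> VV[0]=[6, 4]
Final vectors: VV[0]=[6, 4]; VV[1]=[2, 4]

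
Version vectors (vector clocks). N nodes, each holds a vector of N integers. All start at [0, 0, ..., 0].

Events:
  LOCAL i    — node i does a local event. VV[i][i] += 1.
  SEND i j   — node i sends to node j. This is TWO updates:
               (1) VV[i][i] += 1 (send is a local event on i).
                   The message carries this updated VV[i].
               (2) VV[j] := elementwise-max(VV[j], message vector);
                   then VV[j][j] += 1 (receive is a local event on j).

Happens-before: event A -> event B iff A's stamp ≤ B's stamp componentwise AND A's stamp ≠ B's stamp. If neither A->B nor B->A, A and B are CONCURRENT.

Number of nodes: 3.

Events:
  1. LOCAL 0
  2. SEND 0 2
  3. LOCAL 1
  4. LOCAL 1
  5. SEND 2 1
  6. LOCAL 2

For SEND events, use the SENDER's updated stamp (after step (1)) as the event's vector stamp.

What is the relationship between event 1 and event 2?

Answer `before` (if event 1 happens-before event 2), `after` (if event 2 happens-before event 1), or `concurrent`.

Answer: before

Derivation:
Initial: VV[0]=[0, 0, 0]
Initial: VV[1]=[0, 0, 0]
Initial: VV[2]=[0, 0, 0]
Event 1: LOCAL 0: VV[0][0]++ -> VV[0]=[1, 0, 0]
Event 2: SEND 0->2: VV[0][0]++ -> VV[0]=[2, 0, 0], msg_vec=[2, 0, 0]; VV[2]=max(VV[2],msg_vec) then VV[2][2]++ -> VV[2]=[2, 0, 1]
Event 3: LOCAL 1: VV[1][1]++ -> VV[1]=[0, 1, 0]
Event 4: LOCAL 1: VV[1][1]++ -> VV[1]=[0, 2, 0]
Event 5: SEND 2->1: VV[2][2]++ -> VV[2]=[2, 0, 2], msg_vec=[2, 0, 2]; VV[1]=max(VV[1],msg_vec) then VV[1][1]++ -> VV[1]=[2, 3, 2]
Event 6: LOCAL 2: VV[2][2]++ -> VV[2]=[2, 0, 3]
Event 1 stamp: [1, 0, 0]
Event 2 stamp: [2, 0, 0]
[1, 0, 0] <= [2, 0, 0]? True
[2, 0, 0] <= [1, 0, 0]? False
Relation: before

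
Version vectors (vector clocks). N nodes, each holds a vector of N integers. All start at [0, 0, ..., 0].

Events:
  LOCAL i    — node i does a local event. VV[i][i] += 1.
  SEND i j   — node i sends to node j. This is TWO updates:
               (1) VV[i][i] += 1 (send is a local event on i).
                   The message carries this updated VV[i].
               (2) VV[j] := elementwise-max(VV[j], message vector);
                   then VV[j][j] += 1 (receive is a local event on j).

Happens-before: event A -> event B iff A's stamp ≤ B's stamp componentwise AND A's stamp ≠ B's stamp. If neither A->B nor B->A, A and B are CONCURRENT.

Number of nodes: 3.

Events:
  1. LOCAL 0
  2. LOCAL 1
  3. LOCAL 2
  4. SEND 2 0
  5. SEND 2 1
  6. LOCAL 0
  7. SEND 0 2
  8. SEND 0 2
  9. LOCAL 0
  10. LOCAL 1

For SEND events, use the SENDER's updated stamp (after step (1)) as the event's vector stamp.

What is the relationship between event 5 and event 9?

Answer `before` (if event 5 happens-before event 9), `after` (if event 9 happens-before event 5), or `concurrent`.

Answer: concurrent

Derivation:
Initial: VV[0]=[0, 0, 0]
Initial: VV[1]=[0, 0, 0]
Initial: VV[2]=[0, 0, 0]
Event 1: LOCAL 0: VV[0][0]++ -> VV[0]=[1, 0, 0]
Event 2: LOCAL 1: VV[1][1]++ -> VV[1]=[0, 1, 0]
Event 3: LOCAL 2: VV[2][2]++ -> VV[2]=[0, 0, 1]
Event 4: SEND 2->0: VV[2][2]++ -> VV[2]=[0, 0, 2], msg_vec=[0, 0, 2]; VV[0]=max(VV[0],msg_vec) then VV[0][0]++ -> VV[0]=[2, 0, 2]
Event 5: SEND 2->1: VV[2][2]++ -> VV[2]=[0, 0, 3], msg_vec=[0, 0, 3]; VV[1]=max(VV[1],msg_vec) then VV[1][1]++ -> VV[1]=[0, 2, 3]
Event 6: LOCAL 0: VV[0][0]++ -> VV[0]=[3, 0, 2]
Event 7: SEND 0->2: VV[0][0]++ -> VV[0]=[4, 0, 2], msg_vec=[4, 0, 2]; VV[2]=max(VV[2],msg_vec) then VV[2][2]++ -> VV[2]=[4, 0, 4]
Event 8: SEND 0->2: VV[0][0]++ -> VV[0]=[5, 0, 2], msg_vec=[5, 0, 2]; VV[2]=max(VV[2],msg_vec) then VV[2][2]++ -> VV[2]=[5, 0, 5]
Event 9: LOCAL 0: VV[0][0]++ -> VV[0]=[6, 0, 2]
Event 10: LOCAL 1: VV[1][1]++ -> VV[1]=[0, 3, 3]
Event 5 stamp: [0, 0, 3]
Event 9 stamp: [6, 0, 2]
[0, 0, 3] <= [6, 0, 2]? False
[6, 0, 2] <= [0, 0, 3]? False
Relation: concurrent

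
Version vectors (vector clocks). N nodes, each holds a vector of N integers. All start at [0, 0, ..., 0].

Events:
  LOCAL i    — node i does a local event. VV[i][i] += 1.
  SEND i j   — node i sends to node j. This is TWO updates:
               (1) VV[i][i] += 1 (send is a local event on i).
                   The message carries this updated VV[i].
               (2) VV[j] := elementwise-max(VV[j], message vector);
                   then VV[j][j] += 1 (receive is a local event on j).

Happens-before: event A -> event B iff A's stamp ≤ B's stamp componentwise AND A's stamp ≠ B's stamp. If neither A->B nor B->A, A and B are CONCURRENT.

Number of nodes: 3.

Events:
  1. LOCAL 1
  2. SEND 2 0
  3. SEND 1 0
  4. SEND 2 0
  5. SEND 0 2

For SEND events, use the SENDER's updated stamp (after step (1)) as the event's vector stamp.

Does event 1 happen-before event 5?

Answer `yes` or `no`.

Initial: VV[0]=[0, 0, 0]
Initial: VV[1]=[0, 0, 0]
Initial: VV[2]=[0, 0, 0]
Event 1: LOCAL 1: VV[1][1]++ -> VV[1]=[0, 1, 0]
Event 2: SEND 2->0: VV[2][2]++ -> VV[2]=[0, 0, 1], msg_vec=[0, 0, 1]; VV[0]=max(VV[0],msg_vec) then VV[0][0]++ -> VV[0]=[1, 0, 1]
Event 3: SEND 1->0: VV[1][1]++ -> VV[1]=[0, 2, 0], msg_vec=[0, 2, 0]; VV[0]=max(VV[0],msg_vec) then VV[0][0]++ -> VV[0]=[2, 2, 1]
Event 4: SEND 2->0: VV[2][2]++ -> VV[2]=[0, 0, 2], msg_vec=[0, 0, 2]; VV[0]=max(VV[0],msg_vec) then VV[0][0]++ -> VV[0]=[3, 2, 2]
Event 5: SEND 0->2: VV[0][0]++ -> VV[0]=[4, 2, 2], msg_vec=[4, 2, 2]; VV[2]=max(VV[2],msg_vec) then VV[2][2]++ -> VV[2]=[4, 2, 3]
Event 1 stamp: [0, 1, 0]
Event 5 stamp: [4, 2, 2]
[0, 1, 0] <= [4, 2, 2]? True. Equal? False. Happens-before: True

Answer: yes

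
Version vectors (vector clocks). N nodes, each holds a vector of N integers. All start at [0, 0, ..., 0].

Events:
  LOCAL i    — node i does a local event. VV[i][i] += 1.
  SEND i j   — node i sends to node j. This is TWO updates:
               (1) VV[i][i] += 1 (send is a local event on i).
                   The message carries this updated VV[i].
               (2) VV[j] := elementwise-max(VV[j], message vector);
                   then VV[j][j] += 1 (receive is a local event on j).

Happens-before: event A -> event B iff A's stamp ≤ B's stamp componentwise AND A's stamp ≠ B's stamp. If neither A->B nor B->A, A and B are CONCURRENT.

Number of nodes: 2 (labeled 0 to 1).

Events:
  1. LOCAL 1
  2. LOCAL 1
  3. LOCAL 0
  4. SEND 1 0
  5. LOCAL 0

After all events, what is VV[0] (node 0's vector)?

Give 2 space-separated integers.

Answer: 3 3

Derivation:
Initial: VV[0]=[0, 0]
Initial: VV[1]=[0, 0]
Event 1: LOCAL 1: VV[1][1]++ -> VV[1]=[0, 1]
Event 2: LOCAL 1: VV[1][1]++ -> VV[1]=[0, 2]
Event 3: LOCAL 0: VV[0][0]++ -> VV[0]=[1, 0]
Event 4: SEND 1->0: VV[1][1]++ -> VV[1]=[0, 3], msg_vec=[0, 3]; VV[0]=max(VV[0],msg_vec) then VV[0][0]++ -> VV[0]=[2, 3]
Event 5: LOCAL 0: VV[0][0]++ -> VV[0]=[3, 3]
Final vectors: VV[0]=[3, 3]; VV[1]=[0, 3]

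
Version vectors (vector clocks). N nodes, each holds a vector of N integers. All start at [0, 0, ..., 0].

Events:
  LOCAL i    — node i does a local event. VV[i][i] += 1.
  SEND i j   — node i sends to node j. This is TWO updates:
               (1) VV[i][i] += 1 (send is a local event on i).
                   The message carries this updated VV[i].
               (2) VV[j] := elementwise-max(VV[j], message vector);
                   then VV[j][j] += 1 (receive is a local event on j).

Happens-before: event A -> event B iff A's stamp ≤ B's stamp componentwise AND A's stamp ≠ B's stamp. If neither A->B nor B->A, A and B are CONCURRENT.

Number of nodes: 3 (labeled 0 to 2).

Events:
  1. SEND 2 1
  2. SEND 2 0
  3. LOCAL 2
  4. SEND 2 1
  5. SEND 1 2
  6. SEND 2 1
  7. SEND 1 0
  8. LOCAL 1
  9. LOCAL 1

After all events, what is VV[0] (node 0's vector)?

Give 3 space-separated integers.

Answer: 2 5 6

Derivation:
Initial: VV[0]=[0, 0, 0]
Initial: VV[1]=[0, 0, 0]
Initial: VV[2]=[0, 0, 0]
Event 1: SEND 2->1: VV[2][2]++ -> VV[2]=[0, 0, 1], msg_vec=[0, 0, 1]; VV[1]=max(VV[1],msg_vec) then VV[1][1]++ -> VV[1]=[0, 1, 1]
Event 2: SEND 2->0: VV[2][2]++ -> VV[2]=[0, 0, 2], msg_vec=[0, 0, 2]; VV[0]=max(VV[0],msg_vec) then VV[0][0]++ -> VV[0]=[1, 0, 2]
Event 3: LOCAL 2: VV[2][2]++ -> VV[2]=[0, 0, 3]
Event 4: SEND 2->1: VV[2][2]++ -> VV[2]=[0, 0, 4], msg_vec=[0, 0, 4]; VV[1]=max(VV[1],msg_vec) then VV[1][1]++ -> VV[1]=[0, 2, 4]
Event 5: SEND 1->2: VV[1][1]++ -> VV[1]=[0, 3, 4], msg_vec=[0, 3, 4]; VV[2]=max(VV[2],msg_vec) then VV[2][2]++ -> VV[2]=[0, 3, 5]
Event 6: SEND 2->1: VV[2][2]++ -> VV[2]=[0, 3, 6], msg_vec=[0, 3, 6]; VV[1]=max(VV[1],msg_vec) then VV[1][1]++ -> VV[1]=[0, 4, 6]
Event 7: SEND 1->0: VV[1][1]++ -> VV[1]=[0, 5, 6], msg_vec=[0, 5, 6]; VV[0]=max(VV[0],msg_vec) then VV[0][0]++ -> VV[0]=[2, 5, 6]
Event 8: LOCAL 1: VV[1][1]++ -> VV[1]=[0, 6, 6]
Event 9: LOCAL 1: VV[1][1]++ -> VV[1]=[0, 7, 6]
Final vectors: VV[0]=[2, 5, 6]; VV[1]=[0, 7, 6]; VV[2]=[0, 3, 6]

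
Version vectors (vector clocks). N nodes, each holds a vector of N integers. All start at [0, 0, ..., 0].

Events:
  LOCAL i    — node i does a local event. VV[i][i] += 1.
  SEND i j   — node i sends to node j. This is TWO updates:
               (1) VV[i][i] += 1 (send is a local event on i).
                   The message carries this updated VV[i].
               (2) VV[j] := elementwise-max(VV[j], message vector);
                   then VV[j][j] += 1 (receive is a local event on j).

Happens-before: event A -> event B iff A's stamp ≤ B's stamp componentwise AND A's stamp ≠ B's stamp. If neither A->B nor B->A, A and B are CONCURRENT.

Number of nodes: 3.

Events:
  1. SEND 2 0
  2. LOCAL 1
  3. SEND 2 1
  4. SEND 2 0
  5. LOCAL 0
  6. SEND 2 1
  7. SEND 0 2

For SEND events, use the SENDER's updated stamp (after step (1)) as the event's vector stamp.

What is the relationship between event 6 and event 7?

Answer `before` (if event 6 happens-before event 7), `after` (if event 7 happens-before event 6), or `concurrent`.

Answer: concurrent

Derivation:
Initial: VV[0]=[0, 0, 0]
Initial: VV[1]=[0, 0, 0]
Initial: VV[2]=[0, 0, 0]
Event 1: SEND 2->0: VV[2][2]++ -> VV[2]=[0, 0, 1], msg_vec=[0, 0, 1]; VV[0]=max(VV[0],msg_vec) then VV[0][0]++ -> VV[0]=[1, 0, 1]
Event 2: LOCAL 1: VV[1][1]++ -> VV[1]=[0, 1, 0]
Event 3: SEND 2->1: VV[2][2]++ -> VV[2]=[0, 0, 2], msg_vec=[0, 0, 2]; VV[1]=max(VV[1],msg_vec) then VV[1][1]++ -> VV[1]=[0, 2, 2]
Event 4: SEND 2->0: VV[2][2]++ -> VV[2]=[0, 0, 3], msg_vec=[0, 0, 3]; VV[0]=max(VV[0],msg_vec) then VV[0][0]++ -> VV[0]=[2, 0, 3]
Event 5: LOCAL 0: VV[0][0]++ -> VV[0]=[3, 0, 3]
Event 6: SEND 2->1: VV[2][2]++ -> VV[2]=[0, 0, 4], msg_vec=[0, 0, 4]; VV[1]=max(VV[1],msg_vec) then VV[1][1]++ -> VV[1]=[0, 3, 4]
Event 7: SEND 0->2: VV[0][0]++ -> VV[0]=[4, 0, 3], msg_vec=[4, 0, 3]; VV[2]=max(VV[2],msg_vec) then VV[2][2]++ -> VV[2]=[4, 0, 5]
Event 6 stamp: [0, 0, 4]
Event 7 stamp: [4, 0, 3]
[0, 0, 4] <= [4, 0, 3]? False
[4, 0, 3] <= [0, 0, 4]? False
Relation: concurrent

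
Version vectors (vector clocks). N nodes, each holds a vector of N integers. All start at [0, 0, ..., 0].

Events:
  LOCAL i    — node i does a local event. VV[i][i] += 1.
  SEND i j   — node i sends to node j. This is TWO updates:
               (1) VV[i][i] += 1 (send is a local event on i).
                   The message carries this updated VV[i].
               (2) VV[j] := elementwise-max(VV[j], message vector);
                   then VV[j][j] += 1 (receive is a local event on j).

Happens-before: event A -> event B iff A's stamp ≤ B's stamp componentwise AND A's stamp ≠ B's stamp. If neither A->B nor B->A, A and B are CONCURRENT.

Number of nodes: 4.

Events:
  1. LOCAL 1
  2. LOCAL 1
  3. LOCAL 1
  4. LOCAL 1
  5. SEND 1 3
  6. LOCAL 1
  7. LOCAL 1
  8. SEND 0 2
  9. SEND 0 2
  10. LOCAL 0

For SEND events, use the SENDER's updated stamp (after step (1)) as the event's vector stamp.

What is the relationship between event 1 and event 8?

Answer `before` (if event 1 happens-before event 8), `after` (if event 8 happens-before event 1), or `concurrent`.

Answer: concurrent

Derivation:
Initial: VV[0]=[0, 0, 0, 0]
Initial: VV[1]=[0, 0, 0, 0]
Initial: VV[2]=[0, 0, 0, 0]
Initial: VV[3]=[0, 0, 0, 0]
Event 1: LOCAL 1: VV[1][1]++ -> VV[1]=[0, 1, 0, 0]
Event 2: LOCAL 1: VV[1][1]++ -> VV[1]=[0, 2, 0, 0]
Event 3: LOCAL 1: VV[1][1]++ -> VV[1]=[0, 3, 0, 0]
Event 4: LOCAL 1: VV[1][1]++ -> VV[1]=[0, 4, 0, 0]
Event 5: SEND 1->3: VV[1][1]++ -> VV[1]=[0, 5, 0, 0], msg_vec=[0, 5, 0, 0]; VV[3]=max(VV[3],msg_vec) then VV[3][3]++ -> VV[3]=[0, 5, 0, 1]
Event 6: LOCAL 1: VV[1][1]++ -> VV[1]=[0, 6, 0, 0]
Event 7: LOCAL 1: VV[1][1]++ -> VV[1]=[0, 7, 0, 0]
Event 8: SEND 0->2: VV[0][0]++ -> VV[0]=[1, 0, 0, 0], msg_vec=[1, 0, 0, 0]; VV[2]=max(VV[2],msg_vec) then VV[2][2]++ -> VV[2]=[1, 0, 1, 0]
Event 9: SEND 0->2: VV[0][0]++ -> VV[0]=[2, 0, 0, 0], msg_vec=[2, 0, 0, 0]; VV[2]=max(VV[2],msg_vec) then VV[2][2]++ -> VV[2]=[2, 0, 2, 0]
Event 10: LOCAL 0: VV[0][0]++ -> VV[0]=[3, 0, 0, 0]
Event 1 stamp: [0, 1, 0, 0]
Event 8 stamp: [1, 0, 0, 0]
[0, 1, 0, 0] <= [1, 0, 0, 0]? False
[1, 0, 0, 0] <= [0, 1, 0, 0]? False
Relation: concurrent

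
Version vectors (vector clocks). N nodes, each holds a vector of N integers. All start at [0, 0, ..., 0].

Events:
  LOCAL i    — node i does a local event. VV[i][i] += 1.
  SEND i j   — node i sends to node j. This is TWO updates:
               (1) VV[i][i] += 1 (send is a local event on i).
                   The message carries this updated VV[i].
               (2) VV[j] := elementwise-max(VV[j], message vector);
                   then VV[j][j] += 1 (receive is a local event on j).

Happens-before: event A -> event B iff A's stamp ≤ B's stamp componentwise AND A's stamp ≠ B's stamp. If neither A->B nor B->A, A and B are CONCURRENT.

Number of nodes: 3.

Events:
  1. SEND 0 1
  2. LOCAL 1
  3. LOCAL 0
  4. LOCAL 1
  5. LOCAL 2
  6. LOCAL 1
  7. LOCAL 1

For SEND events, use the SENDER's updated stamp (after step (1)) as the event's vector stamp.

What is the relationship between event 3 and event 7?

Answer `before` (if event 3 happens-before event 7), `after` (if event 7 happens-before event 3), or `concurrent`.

Answer: concurrent

Derivation:
Initial: VV[0]=[0, 0, 0]
Initial: VV[1]=[0, 0, 0]
Initial: VV[2]=[0, 0, 0]
Event 1: SEND 0->1: VV[0][0]++ -> VV[0]=[1, 0, 0], msg_vec=[1, 0, 0]; VV[1]=max(VV[1],msg_vec) then VV[1][1]++ -> VV[1]=[1, 1, 0]
Event 2: LOCAL 1: VV[1][1]++ -> VV[1]=[1, 2, 0]
Event 3: LOCAL 0: VV[0][0]++ -> VV[0]=[2, 0, 0]
Event 4: LOCAL 1: VV[1][1]++ -> VV[1]=[1, 3, 0]
Event 5: LOCAL 2: VV[2][2]++ -> VV[2]=[0, 0, 1]
Event 6: LOCAL 1: VV[1][1]++ -> VV[1]=[1, 4, 0]
Event 7: LOCAL 1: VV[1][1]++ -> VV[1]=[1, 5, 0]
Event 3 stamp: [2, 0, 0]
Event 7 stamp: [1, 5, 0]
[2, 0, 0] <= [1, 5, 0]? False
[1, 5, 0] <= [2, 0, 0]? False
Relation: concurrent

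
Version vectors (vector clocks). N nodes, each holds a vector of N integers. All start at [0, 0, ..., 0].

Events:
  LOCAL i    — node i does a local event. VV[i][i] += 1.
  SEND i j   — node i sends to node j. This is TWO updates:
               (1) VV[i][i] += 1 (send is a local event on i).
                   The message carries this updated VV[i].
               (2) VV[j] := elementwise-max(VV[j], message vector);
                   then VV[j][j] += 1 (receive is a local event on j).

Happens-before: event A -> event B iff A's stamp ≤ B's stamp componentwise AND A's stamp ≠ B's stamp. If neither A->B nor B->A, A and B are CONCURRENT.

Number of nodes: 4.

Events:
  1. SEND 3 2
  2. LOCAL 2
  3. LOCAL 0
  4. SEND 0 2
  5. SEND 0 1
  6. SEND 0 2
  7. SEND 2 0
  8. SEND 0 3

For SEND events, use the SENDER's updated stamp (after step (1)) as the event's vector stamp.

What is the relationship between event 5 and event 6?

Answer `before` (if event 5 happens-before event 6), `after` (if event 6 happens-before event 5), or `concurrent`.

Initial: VV[0]=[0, 0, 0, 0]
Initial: VV[1]=[0, 0, 0, 0]
Initial: VV[2]=[0, 0, 0, 0]
Initial: VV[3]=[0, 0, 0, 0]
Event 1: SEND 3->2: VV[3][3]++ -> VV[3]=[0, 0, 0, 1], msg_vec=[0, 0, 0, 1]; VV[2]=max(VV[2],msg_vec) then VV[2][2]++ -> VV[2]=[0, 0, 1, 1]
Event 2: LOCAL 2: VV[2][2]++ -> VV[2]=[0, 0, 2, 1]
Event 3: LOCAL 0: VV[0][0]++ -> VV[0]=[1, 0, 0, 0]
Event 4: SEND 0->2: VV[0][0]++ -> VV[0]=[2, 0, 0, 0], msg_vec=[2, 0, 0, 0]; VV[2]=max(VV[2],msg_vec) then VV[2][2]++ -> VV[2]=[2, 0, 3, 1]
Event 5: SEND 0->1: VV[0][0]++ -> VV[0]=[3, 0, 0, 0], msg_vec=[3, 0, 0, 0]; VV[1]=max(VV[1],msg_vec) then VV[1][1]++ -> VV[1]=[3, 1, 0, 0]
Event 6: SEND 0->2: VV[0][0]++ -> VV[0]=[4, 0, 0, 0], msg_vec=[4, 0, 0, 0]; VV[2]=max(VV[2],msg_vec) then VV[2][2]++ -> VV[2]=[4, 0, 4, 1]
Event 7: SEND 2->0: VV[2][2]++ -> VV[2]=[4, 0, 5, 1], msg_vec=[4, 0, 5, 1]; VV[0]=max(VV[0],msg_vec) then VV[0][0]++ -> VV[0]=[5, 0, 5, 1]
Event 8: SEND 0->3: VV[0][0]++ -> VV[0]=[6, 0, 5, 1], msg_vec=[6, 0, 5, 1]; VV[3]=max(VV[3],msg_vec) then VV[3][3]++ -> VV[3]=[6, 0, 5, 2]
Event 5 stamp: [3, 0, 0, 0]
Event 6 stamp: [4, 0, 0, 0]
[3, 0, 0, 0] <= [4, 0, 0, 0]? True
[4, 0, 0, 0] <= [3, 0, 0, 0]? False
Relation: before

Answer: before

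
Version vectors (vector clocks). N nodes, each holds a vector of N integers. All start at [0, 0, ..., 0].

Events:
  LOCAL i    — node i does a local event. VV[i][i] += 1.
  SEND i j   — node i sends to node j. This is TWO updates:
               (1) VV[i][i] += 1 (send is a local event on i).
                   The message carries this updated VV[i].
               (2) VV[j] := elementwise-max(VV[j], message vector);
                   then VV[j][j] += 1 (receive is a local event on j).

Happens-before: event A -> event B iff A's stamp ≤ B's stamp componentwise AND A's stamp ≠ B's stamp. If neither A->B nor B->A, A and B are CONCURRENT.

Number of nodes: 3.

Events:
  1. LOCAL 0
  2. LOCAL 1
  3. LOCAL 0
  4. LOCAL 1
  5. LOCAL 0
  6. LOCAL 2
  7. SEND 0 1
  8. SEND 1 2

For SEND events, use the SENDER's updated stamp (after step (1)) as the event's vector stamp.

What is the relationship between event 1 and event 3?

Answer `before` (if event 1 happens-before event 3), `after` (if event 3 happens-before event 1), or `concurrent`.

Initial: VV[0]=[0, 0, 0]
Initial: VV[1]=[0, 0, 0]
Initial: VV[2]=[0, 0, 0]
Event 1: LOCAL 0: VV[0][0]++ -> VV[0]=[1, 0, 0]
Event 2: LOCAL 1: VV[1][1]++ -> VV[1]=[0, 1, 0]
Event 3: LOCAL 0: VV[0][0]++ -> VV[0]=[2, 0, 0]
Event 4: LOCAL 1: VV[1][1]++ -> VV[1]=[0, 2, 0]
Event 5: LOCAL 0: VV[0][0]++ -> VV[0]=[3, 0, 0]
Event 6: LOCAL 2: VV[2][2]++ -> VV[2]=[0, 0, 1]
Event 7: SEND 0->1: VV[0][0]++ -> VV[0]=[4, 0, 0], msg_vec=[4, 0, 0]; VV[1]=max(VV[1],msg_vec) then VV[1][1]++ -> VV[1]=[4, 3, 0]
Event 8: SEND 1->2: VV[1][1]++ -> VV[1]=[4, 4, 0], msg_vec=[4, 4, 0]; VV[2]=max(VV[2],msg_vec) then VV[2][2]++ -> VV[2]=[4, 4, 2]
Event 1 stamp: [1, 0, 0]
Event 3 stamp: [2, 0, 0]
[1, 0, 0] <= [2, 0, 0]? True
[2, 0, 0] <= [1, 0, 0]? False
Relation: before

Answer: before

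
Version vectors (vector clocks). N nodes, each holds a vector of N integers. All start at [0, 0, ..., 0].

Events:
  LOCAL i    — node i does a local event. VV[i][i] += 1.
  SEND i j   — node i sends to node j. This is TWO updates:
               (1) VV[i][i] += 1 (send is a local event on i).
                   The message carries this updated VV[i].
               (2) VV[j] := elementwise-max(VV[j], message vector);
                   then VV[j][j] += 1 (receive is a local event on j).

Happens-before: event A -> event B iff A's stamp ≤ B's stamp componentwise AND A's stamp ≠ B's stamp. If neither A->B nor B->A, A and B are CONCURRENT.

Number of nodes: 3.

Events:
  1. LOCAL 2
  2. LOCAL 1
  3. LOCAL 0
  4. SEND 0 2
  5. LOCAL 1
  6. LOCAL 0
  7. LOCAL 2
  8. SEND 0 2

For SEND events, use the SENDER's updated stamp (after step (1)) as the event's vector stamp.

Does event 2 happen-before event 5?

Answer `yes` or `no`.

Initial: VV[0]=[0, 0, 0]
Initial: VV[1]=[0, 0, 0]
Initial: VV[2]=[0, 0, 0]
Event 1: LOCAL 2: VV[2][2]++ -> VV[2]=[0, 0, 1]
Event 2: LOCAL 1: VV[1][1]++ -> VV[1]=[0, 1, 0]
Event 3: LOCAL 0: VV[0][0]++ -> VV[0]=[1, 0, 0]
Event 4: SEND 0->2: VV[0][0]++ -> VV[0]=[2, 0, 0], msg_vec=[2, 0, 0]; VV[2]=max(VV[2],msg_vec) then VV[2][2]++ -> VV[2]=[2, 0, 2]
Event 5: LOCAL 1: VV[1][1]++ -> VV[1]=[0, 2, 0]
Event 6: LOCAL 0: VV[0][0]++ -> VV[0]=[3, 0, 0]
Event 7: LOCAL 2: VV[2][2]++ -> VV[2]=[2, 0, 3]
Event 8: SEND 0->2: VV[0][0]++ -> VV[0]=[4, 0, 0], msg_vec=[4, 0, 0]; VV[2]=max(VV[2],msg_vec) then VV[2][2]++ -> VV[2]=[4, 0, 4]
Event 2 stamp: [0, 1, 0]
Event 5 stamp: [0, 2, 0]
[0, 1, 0] <= [0, 2, 0]? True. Equal? False. Happens-before: True

Answer: yes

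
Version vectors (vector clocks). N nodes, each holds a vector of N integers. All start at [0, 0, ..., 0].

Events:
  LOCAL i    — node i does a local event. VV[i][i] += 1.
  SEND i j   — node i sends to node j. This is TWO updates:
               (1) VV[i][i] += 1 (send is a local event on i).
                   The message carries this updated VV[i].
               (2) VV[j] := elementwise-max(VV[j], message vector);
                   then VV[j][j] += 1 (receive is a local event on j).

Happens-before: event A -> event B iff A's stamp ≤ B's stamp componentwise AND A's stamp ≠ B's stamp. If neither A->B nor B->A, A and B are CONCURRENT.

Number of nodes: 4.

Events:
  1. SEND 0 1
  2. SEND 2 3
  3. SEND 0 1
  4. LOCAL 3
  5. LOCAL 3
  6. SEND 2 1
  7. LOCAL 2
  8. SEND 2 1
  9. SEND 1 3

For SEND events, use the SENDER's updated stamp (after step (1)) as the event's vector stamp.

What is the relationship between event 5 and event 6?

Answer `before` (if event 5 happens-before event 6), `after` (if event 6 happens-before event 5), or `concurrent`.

Answer: concurrent

Derivation:
Initial: VV[0]=[0, 0, 0, 0]
Initial: VV[1]=[0, 0, 0, 0]
Initial: VV[2]=[0, 0, 0, 0]
Initial: VV[3]=[0, 0, 0, 0]
Event 1: SEND 0->1: VV[0][0]++ -> VV[0]=[1, 0, 0, 0], msg_vec=[1, 0, 0, 0]; VV[1]=max(VV[1],msg_vec) then VV[1][1]++ -> VV[1]=[1, 1, 0, 0]
Event 2: SEND 2->3: VV[2][2]++ -> VV[2]=[0, 0, 1, 0], msg_vec=[0, 0, 1, 0]; VV[3]=max(VV[3],msg_vec) then VV[3][3]++ -> VV[3]=[0, 0, 1, 1]
Event 3: SEND 0->1: VV[0][0]++ -> VV[0]=[2, 0, 0, 0], msg_vec=[2, 0, 0, 0]; VV[1]=max(VV[1],msg_vec) then VV[1][1]++ -> VV[1]=[2, 2, 0, 0]
Event 4: LOCAL 3: VV[3][3]++ -> VV[3]=[0, 0, 1, 2]
Event 5: LOCAL 3: VV[3][3]++ -> VV[3]=[0, 0, 1, 3]
Event 6: SEND 2->1: VV[2][2]++ -> VV[2]=[0, 0, 2, 0], msg_vec=[0, 0, 2, 0]; VV[1]=max(VV[1],msg_vec) then VV[1][1]++ -> VV[1]=[2, 3, 2, 0]
Event 7: LOCAL 2: VV[2][2]++ -> VV[2]=[0, 0, 3, 0]
Event 8: SEND 2->1: VV[2][2]++ -> VV[2]=[0, 0, 4, 0], msg_vec=[0, 0, 4, 0]; VV[1]=max(VV[1],msg_vec) then VV[1][1]++ -> VV[1]=[2, 4, 4, 0]
Event 9: SEND 1->3: VV[1][1]++ -> VV[1]=[2, 5, 4, 0], msg_vec=[2, 5, 4, 0]; VV[3]=max(VV[3],msg_vec) then VV[3][3]++ -> VV[3]=[2, 5, 4, 4]
Event 5 stamp: [0, 0, 1, 3]
Event 6 stamp: [0, 0, 2, 0]
[0, 0, 1, 3] <= [0, 0, 2, 0]? False
[0, 0, 2, 0] <= [0, 0, 1, 3]? False
Relation: concurrent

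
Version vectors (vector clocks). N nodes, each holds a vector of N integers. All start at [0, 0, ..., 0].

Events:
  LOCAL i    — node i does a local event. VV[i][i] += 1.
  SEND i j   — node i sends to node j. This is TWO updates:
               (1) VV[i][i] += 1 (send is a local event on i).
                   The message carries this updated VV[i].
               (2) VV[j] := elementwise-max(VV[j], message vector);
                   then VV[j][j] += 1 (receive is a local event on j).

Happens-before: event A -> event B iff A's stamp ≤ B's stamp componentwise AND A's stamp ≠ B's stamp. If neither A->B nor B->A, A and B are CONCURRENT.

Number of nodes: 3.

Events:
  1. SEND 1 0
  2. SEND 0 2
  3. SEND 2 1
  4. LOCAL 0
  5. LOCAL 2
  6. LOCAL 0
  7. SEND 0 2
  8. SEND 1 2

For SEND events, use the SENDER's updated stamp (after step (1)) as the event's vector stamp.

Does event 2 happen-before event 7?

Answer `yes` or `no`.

Initial: VV[0]=[0, 0, 0]
Initial: VV[1]=[0, 0, 0]
Initial: VV[2]=[0, 0, 0]
Event 1: SEND 1->0: VV[1][1]++ -> VV[1]=[0, 1, 0], msg_vec=[0, 1, 0]; VV[0]=max(VV[0],msg_vec) then VV[0][0]++ -> VV[0]=[1, 1, 0]
Event 2: SEND 0->2: VV[0][0]++ -> VV[0]=[2, 1, 0], msg_vec=[2, 1, 0]; VV[2]=max(VV[2],msg_vec) then VV[2][2]++ -> VV[2]=[2, 1, 1]
Event 3: SEND 2->1: VV[2][2]++ -> VV[2]=[2, 1, 2], msg_vec=[2, 1, 2]; VV[1]=max(VV[1],msg_vec) then VV[1][1]++ -> VV[1]=[2, 2, 2]
Event 4: LOCAL 0: VV[0][0]++ -> VV[0]=[3, 1, 0]
Event 5: LOCAL 2: VV[2][2]++ -> VV[2]=[2, 1, 3]
Event 6: LOCAL 0: VV[0][0]++ -> VV[0]=[4, 1, 0]
Event 7: SEND 0->2: VV[0][0]++ -> VV[0]=[5, 1, 0], msg_vec=[5, 1, 0]; VV[2]=max(VV[2],msg_vec) then VV[2][2]++ -> VV[2]=[5, 1, 4]
Event 8: SEND 1->2: VV[1][1]++ -> VV[1]=[2, 3, 2], msg_vec=[2, 3, 2]; VV[2]=max(VV[2],msg_vec) then VV[2][2]++ -> VV[2]=[5, 3, 5]
Event 2 stamp: [2, 1, 0]
Event 7 stamp: [5, 1, 0]
[2, 1, 0] <= [5, 1, 0]? True. Equal? False. Happens-before: True

Answer: yes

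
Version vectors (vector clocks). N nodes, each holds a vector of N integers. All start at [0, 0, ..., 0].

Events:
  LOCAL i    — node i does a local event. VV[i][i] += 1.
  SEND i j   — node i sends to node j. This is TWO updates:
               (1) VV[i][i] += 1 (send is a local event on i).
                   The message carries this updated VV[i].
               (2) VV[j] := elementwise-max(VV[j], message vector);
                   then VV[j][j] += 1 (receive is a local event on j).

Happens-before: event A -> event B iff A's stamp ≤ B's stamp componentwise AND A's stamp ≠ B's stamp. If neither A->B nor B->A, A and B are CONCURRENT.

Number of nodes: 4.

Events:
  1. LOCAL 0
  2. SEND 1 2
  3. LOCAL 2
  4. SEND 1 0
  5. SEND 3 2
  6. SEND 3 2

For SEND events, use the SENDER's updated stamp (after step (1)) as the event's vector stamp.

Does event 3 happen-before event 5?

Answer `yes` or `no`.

Initial: VV[0]=[0, 0, 0, 0]
Initial: VV[1]=[0, 0, 0, 0]
Initial: VV[2]=[0, 0, 0, 0]
Initial: VV[3]=[0, 0, 0, 0]
Event 1: LOCAL 0: VV[0][0]++ -> VV[0]=[1, 0, 0, 0]
Event 2: SEND 1->2: VV[1][1]++ -> VV[1]=[0, 1, 0, 0], msg_vec=[0, 1, 0, 0]; VV[2]=max(VV[2],msg_vec) then VV[2][2]++ -> VV[2]=[0, 1, 1, 0]
Event 3: LOCAL 2: VV[2][2]++ -> VV[2]=[0, 1, 2, 0]
Event 4: SEND 1->0: VV[1][1]++ -> VV[1]=[0, 2, 0, 0], msg_vec=[0, 2, 0, 0]; VV[0]=max(VV[0],msg_vec) then VV[0][0]++ -> VV[0]=[2, 2, 0, 0]
Event 5: SEND 3->2: VV[3][3]++ -> VV[3]=[0, 0, 0, 1], msg_vec=[0, 0, 0, 1]; VV[2]=max(VV[2],msg_vec) then VV[2][2]++ -> VV[2]=[0, 1, 3, 1]
Event 6: SEND 3->2: VV[3][3]++ -> VV[3]=[0, 0, 0, 2], msg_vec=[0, 0, 0, 2]; VV[2]=max(VV[2],msg_vec) then VV[2][2]++ -> VV[2]=[0, 1, 4, 2]
Event 3 stamp: [0, 1, 2, 0]
Event 5 stamp: [0, 0, 0, 1]
[0, 1, 2, 0] <= [0, 0, 0, 1]? False. Equal? False. Happens-before: False

Answer: no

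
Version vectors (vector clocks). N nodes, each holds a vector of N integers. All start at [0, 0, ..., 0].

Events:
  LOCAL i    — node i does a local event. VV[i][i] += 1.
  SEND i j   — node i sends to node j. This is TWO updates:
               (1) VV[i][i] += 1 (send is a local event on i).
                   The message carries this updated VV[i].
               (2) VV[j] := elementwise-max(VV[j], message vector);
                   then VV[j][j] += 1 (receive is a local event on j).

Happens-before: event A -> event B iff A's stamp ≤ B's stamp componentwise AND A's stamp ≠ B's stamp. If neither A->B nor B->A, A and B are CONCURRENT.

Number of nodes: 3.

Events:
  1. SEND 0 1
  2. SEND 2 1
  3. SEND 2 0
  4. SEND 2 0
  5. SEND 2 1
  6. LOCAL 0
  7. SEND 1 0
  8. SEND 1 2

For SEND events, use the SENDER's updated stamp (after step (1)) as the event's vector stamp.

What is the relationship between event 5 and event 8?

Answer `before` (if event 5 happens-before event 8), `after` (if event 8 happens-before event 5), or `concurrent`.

Answer: before

Derivation:
Initial: VV[0]=[0, 0, 0]
Initial: VV[1]=[0, 0, 0]
Initial: VV[2]=[0, 0, 0]
Event 1: SEND 0->1: VV[0][0]++ -> VV[0]=[1, 0, 0], msg_vec=[1, 0, 0]; VV[1]=max(VV[1],msg_vec) then VV[1][1]++ -> VV[1]=[1, 1, 0]
Event 2: SEND 2->1: VV[2][2]++ -> VV[2]=[0, 0, 1], msg_vec=[0, 0, 1]; VV[1]=max(VV[1],msg_vec) then VV[1][1]++ -> VV[1]=[1, 2, 1]
Event 3: SEND 2->0: VV[2][2]++ -> VV[2]=[0, 0, 2], msg_vec=[0, 0, 2]; VV[0]=max(VV[0],msg_vec) then VV[0][0]++ -> VV[0]=[2, 0, 2]
Event 4: SEND 2->0: VV[2][2]++ -> VV[2]=[0, 0, 3], msg_vec=[0, 0, 3]; VV[0]=max(VV[0],msg_vec) then VV[0][0]++ -> VV[0]=[3, 0, 3]
Event 5: SEND 2->1: VV[2][2]++ -> VV[2]=[0, 0, 4], msg_vec=[0, 0, 4]; VV[1]=max(VV[1],msg_vec) then VV[1][1]++ -> VV[1]=[1, 3, 4]
Event 6: LOCAL 0: VV[0][0]++ -> VV[0]=[4, 0, 3]
Event 7: SEND 1->0: VV[1][1]++ -> VV[1]=[1, 4, 4], msg_vec=[1, 4, 4]; VV[0]=max(VV[0],msg_vec) then VV[0][0]++ -> VV[0]=[5, 4, 4]
Event 8: SEND 1->2: VV[1][1]++ -> VV[1]=[1, 5, 4], msg_vec=[1, 5, 4]; VV[2]=max(VV[2],msg_vec) then VV[2][2]++ -> VV[2]=[1, 5, 5]
Event 5 stamp: [0, 0, 4]
Event 8 stamp: [1, 5, 4]
[0, 0, 4] <= [1, 5, 4]? True
[1, 5, 4] <= [0, 0, 4]? False
Relation: before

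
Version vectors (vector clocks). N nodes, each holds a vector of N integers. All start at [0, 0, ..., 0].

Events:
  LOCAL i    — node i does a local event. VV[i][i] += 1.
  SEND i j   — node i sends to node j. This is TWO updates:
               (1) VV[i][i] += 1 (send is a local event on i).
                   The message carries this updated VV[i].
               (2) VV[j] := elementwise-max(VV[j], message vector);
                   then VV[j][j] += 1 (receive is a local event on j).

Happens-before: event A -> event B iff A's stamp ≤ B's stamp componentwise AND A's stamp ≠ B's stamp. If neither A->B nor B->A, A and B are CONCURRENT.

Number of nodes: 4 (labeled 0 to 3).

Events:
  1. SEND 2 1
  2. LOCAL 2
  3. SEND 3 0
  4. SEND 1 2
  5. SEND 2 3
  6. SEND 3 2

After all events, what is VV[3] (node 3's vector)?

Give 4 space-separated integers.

Initial: VV[0]=[0, 0, 0, 0]
Initial: VV[1]=[0, 0, 0, 0]
Initial: VV[2]=[0, 0, 0, 0]
Initial: VV[3]=[0, 0, 0, 0]
Event 1: SEND 2->1: VV[2][2]++ -> VV[2]=[0, 0, 1, 0], msg_vec=[0, 0, 1, 0]; VV[1]=max(VV[1],msg_vec) then VV[1][1]++ -> VV[1]=[0, 1, 1, 0]
Event 2: LOCAL 2: VV[2][2]++ -> VV[2]=[0, 0, 2, 0]
Event 3: SEND 3->0: VV[3][3]++ -> VV[3]=[0, 0, 0, 1], msg_vec=[0, 0, 0, 1]; VV[0]=max(VV[0],msg_vec) then VV[0][0]++ -> VV[0]=[1, 0, 0, 1]
Event 4: SEND 1->2: VV[1][1]++ -> VV[1]=[0, 2, 1, 0], msg_vec=[0, 2, 1, 0]; VV[2]=max(VV[2],msg_vec) then VV[2][2]++ -> VV[2]=[0, 2, 3, 0]
Event 5: SEND 2->3: VV[2][2]++ -> VV[2]=[0, 2, 4, 0], msg_vec=[0, 2, 4, 0]; VV[3]=max(VV[3],msg_vec) then VV[3][3]++ -> VV[3]=[0, 2, 4, 2]
Event 6: SEND 3->2: VV[3][3]++ -> VV[3]=[0, 2, 4, 3], msg_vec=[0, 2, 4, 3]; VV[2]=max(VV[2],msg_vec) then VV[2][2]++ -> VV[2]=[0, 2, 5, 3]
Final vectors: VV[0]=[1, 0, 0, 1]; VV[1]=[0, 2, 1, 0]; VV[2]=[0, 2, 5, 3]; VV[3]=[0, 2, 4, 3]

Answer: 0 2 4 3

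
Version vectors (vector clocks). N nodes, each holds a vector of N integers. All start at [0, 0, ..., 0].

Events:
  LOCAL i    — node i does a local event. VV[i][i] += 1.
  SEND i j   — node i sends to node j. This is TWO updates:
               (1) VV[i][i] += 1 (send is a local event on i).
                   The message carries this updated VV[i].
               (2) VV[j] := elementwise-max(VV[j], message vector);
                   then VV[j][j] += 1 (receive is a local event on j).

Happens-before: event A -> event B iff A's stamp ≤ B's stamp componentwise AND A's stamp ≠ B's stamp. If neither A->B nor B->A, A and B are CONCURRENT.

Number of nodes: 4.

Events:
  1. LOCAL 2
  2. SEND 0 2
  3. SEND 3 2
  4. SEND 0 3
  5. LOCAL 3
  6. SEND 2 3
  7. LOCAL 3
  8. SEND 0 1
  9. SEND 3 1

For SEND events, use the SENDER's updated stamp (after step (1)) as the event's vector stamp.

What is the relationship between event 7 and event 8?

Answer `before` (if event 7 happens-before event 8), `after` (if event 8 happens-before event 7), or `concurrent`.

Initial: VV[0]=[0, 0, 0, 0]
Initial: VV[1]=[0, 0, 0, 0]
Initial: VV[2]=[0, 0, 0, 0]
Initial: VV[3]=[0, 0, 0, 0]
Event 1: LOCAL 2: VV[2][2]++ -> VV[2]=[0, 0, 1, 0]
Event 2: SEND 0->2: VV[0][0]++ -> VV[0]=[1, 0, 0, 0], msg_vec=[1, 0, 0, 0]; VV[2]=max(VV[2],msg_vec) then VV[2][2]++ -> VV[2]=[1, 0, 2, 0]
Event 3: SEND 3->2: VV[3][3]++ -> VV[3]=[0, 0, 0, 1], msg_vec=[0, 0, 0, 1]; VV[2]=max(VV[2],msg_vec) then VV[2][2]++ -> VV[2]=[1, 0, 3, 1]
Event 4: SEND 0->3: VV[0][0]++ -> VV[0]=[2, 0, 0, 0], msg_vec=[2, 0, 0, 0]; VV[3]=max(VV[3],msg_vec) then VV[3][3]++ -> VV[3]=[2, 0, 0, 2]
Event 5: LOCAL 3: VV[3][3]++ -> VV[3]=[2, 0, 0, 3]
Event 6: SEND 2->3: VV[2][2]++ -> VV[2]=[1, 0, 4, 1], msg_vec=[1, 0, 4, 1]; VV[3]=max(VV[3],msg_vec) then VV[3][3]++ -> VV[3]=[2, 0, 4, 4]
Event 7: LOCAL 3: VV[3][3]++ -> VV[3]=[2, 0, 4, 5]
Event 8: SEND 0->1: VV[0][0]++ -> VV[0]=[3, 0, 0, 0], msg_vec=[3, 0, 0, 0]; VV[1]=max(VV[1],msg_vec) then VV[1][1]++ -> VV[1]=[3, 1, 0, 0]
Event 9: SEND 3->1: VV[3][3]++ -> VV[3]=[2, 0, 4, 6], msg_vec=[2, 0, 4, 6]; VV[1]=max(VV[1],msg_vec) then VV[1][1]++ -> VV[1]=[3, 2, 4, 6]
Event 7 stamp: [2, 0, 4, 5]
Event 8 stamp: [3, 0, 0, 0]
[2, 0, 4, 5] <= [3, 0, 0, 0]? False
[3, 0, 0, 0] <= [2, 0, 4, 5]? False
Relation: concurrent

Answer: concurrent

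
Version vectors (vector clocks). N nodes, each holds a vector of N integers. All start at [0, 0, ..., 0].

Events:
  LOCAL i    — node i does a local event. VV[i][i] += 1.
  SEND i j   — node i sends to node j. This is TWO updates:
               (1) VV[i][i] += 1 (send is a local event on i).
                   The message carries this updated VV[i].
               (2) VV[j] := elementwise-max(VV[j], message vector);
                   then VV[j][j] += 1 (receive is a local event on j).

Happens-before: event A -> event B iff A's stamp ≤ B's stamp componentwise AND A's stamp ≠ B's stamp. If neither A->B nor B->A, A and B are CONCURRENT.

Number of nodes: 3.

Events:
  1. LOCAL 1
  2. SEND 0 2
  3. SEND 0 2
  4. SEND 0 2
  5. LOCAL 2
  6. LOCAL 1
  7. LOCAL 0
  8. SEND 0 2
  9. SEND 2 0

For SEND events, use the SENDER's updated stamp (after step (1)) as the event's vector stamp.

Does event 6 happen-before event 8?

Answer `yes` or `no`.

Answer: no

Derivation:
Initial: VV[0]=[0, 0, 0]
Initial: VV[1]=[0, 0, 0]
Initial: VV[2]=[0, 0, 0]
Event 1: LOCAL 1: VV[1][1]++ -> VV[1]=[0, 1, 0]
Event 2: SEND 0->2: VV[0][0]++ -> VV[0]=[1, 0, 0], msg_vec=[1, 0, 0]; VV[2]=max(VV[2],msg_vec) then VV[2][2]++ -> VV[2]=[1, 0, 1]
Event 3: SEND 0->2: VV[0][0]++ -> VV[0]=[2, 0, 0], msg_vec=[2, 0, 0]; VV[2]=max(VV[2],msg_vec) then VV[2][2]++ -> VV[2]=[2, 0, 2]
Event 4: SEND 0->2: VV[0][0]++ -> VV[0]=[3, 0, 0], msg_vec=[3, 0, 0]; VV[2]=max(VV[2],msg_vec) then VV[2][2]++ -> VV[2]=[3, 0, 3]
Event 5: LOCAL 2: VV[2][2]++ -> VV[2]=[3, 0, 4]
Event 6: LOCAL 1: VV[1][1]++ -> VV[1]=[0, 2, 0]
Event 7: LOCAL 0: VV[0][0]++ -> VV[0]=[4, 0, 0]
Event 8: SEND 0->2: VV[0][0]++ -> VV[0]=[5, 0, 0], msg_vec=[5, 0, 0]; VV[2]=max(VV[2],msg_vec) then VV[2][2]++ -> VV[2]=[5, 0, 5]
Event 9: SEND 2->0: VV[2][2]++ -> VV[2]=[5, 0, 6], msg_vec=[5, 0, 6]; VV[0]=max(VV[0],msg_vec) then VV[0][0]++ -> VV[0]=[6, 0, 6]
Event 6 stamp: [0, 2, 0]
Event 8 stamp: [5, 0, 0]
[0, 2, 0] <= [5, 0, 0]? False. Equal? False. Happens-before: False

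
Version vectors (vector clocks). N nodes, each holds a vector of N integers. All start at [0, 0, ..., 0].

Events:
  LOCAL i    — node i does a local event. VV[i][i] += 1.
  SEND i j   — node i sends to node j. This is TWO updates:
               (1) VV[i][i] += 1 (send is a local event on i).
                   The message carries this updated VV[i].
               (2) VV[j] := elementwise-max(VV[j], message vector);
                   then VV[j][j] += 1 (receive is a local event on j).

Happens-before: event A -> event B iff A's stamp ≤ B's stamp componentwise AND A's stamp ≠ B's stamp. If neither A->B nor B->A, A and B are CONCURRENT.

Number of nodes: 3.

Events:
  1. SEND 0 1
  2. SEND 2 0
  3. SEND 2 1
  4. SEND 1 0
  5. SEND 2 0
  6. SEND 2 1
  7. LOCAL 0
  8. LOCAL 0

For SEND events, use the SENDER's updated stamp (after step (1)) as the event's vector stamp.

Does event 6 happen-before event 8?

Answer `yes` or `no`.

Answer: no

Derivation:
Initial: VV[0]=[0, 0, 0]
Initial: VV[1]=[0, 0, 0]
Initial: VV[2]=[0, 0, 0]
Event 1: SEND 0->1: VV[0][0]++ -> VV[0]=[1, 0, 0], msg_vec=[1, 0, 0]; VV[1]=max(VV[1],msg_vec) then VV[1][1]++ -> VV[1]=[1, 1, 0]
Event 2: SEND 2->0: VV[2][2]++ -> VV[2]=[0, 0, 1], msg_vec=[0, 0, 1]; VV[0]=max(VV[0],msg_vec) then VV[0][0]++ -> VV[0]=[2, 0, 1]
Event 3: SEND 2->1: VV[2][2]++ -> VV[2]=[0, 0, 2], msg_vec=[0, 0, 2]; VV[1]=max(VV[1],msg_vec) then VV[1][1]++ -> VV[1]=[1, 2, 2]
Event 4: SEND 1->0: VV[1][1]++ -> VV[1]=[1, 3, 2], msg_vec=[1, 3, 2]; VV[0]=max(VV[0],msg_vec) then VV[0][0]++ -> VV[0]=[3, 3, 2]
Event 5: SEND 2->0: VV[2][2]++ -> VV[2]=[0, 0, 3], msg_vec=[0, 0, 3]; VV[0]=max(VV[0],msg_vec) then VV[0][0]++ -> VV[0]=[4, 3, 3]
Event 6: SEND 2->1: VV[2][2]++ -> VV[2]=[0, 0, 4], msg_vec=[0, 0, 4]; VV[1]=max(VV[1],msg_vec) then VV[1][1]++ -> VV[1]=[1, 4, 4]
Event 7: LOCAL 0: VV[0][0]++ -> VV[0]=[5, 3, 3]
Event 8: LOCAL 0: VV[0][0]++ -> VV[0]=[6, 3, 3]
Event 6 stamp: [0, 0, 4]
Event 8 stamp: [6, 3, 3]
[0, 0, 4] <= [6, 3, 3]? False. Equal? False. Happens-before: False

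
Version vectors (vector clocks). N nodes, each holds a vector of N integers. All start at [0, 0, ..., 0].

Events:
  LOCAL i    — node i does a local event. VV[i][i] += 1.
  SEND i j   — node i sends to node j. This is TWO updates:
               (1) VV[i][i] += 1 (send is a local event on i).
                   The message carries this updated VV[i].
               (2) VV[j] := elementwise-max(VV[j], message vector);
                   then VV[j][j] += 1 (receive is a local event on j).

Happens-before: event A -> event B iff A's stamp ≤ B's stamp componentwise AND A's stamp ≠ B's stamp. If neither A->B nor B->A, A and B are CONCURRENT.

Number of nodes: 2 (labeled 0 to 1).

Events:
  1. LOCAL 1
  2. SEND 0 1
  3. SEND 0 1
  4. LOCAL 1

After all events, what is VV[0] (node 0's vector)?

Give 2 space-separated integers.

Answer: 2 0

Derivation:
Initial: VV[0]=[0, 0]
Initial: VV[1]=[0, 0]
Event 1: LOCAL 1: VV[1][1]++ -> VV[1]=[0, 1]
Event 2: SEND 0->1: VV[0][0]++ -> VV[0]=[1, 0], msg_vec=[1, 0]; VV[1]=max(VV[1],msg_vec) then VV[1][1]++ -> VV[1]=[1, 2]
Event 3: SEND 0->1: VV[0][0]++ -> VV[0]=[2, 0], msg_vec=[2, 0]; VV[1]=max(VV[1],msg_vec) then VV[1][1]++ -> VV[1]=[2, 3]
Event 4: LOCAL 1: VV[1][1]++ -> VV[1]=[2, 4]
Final vectors: VV[0]=[2, 0]; VV[1]=[2, 4]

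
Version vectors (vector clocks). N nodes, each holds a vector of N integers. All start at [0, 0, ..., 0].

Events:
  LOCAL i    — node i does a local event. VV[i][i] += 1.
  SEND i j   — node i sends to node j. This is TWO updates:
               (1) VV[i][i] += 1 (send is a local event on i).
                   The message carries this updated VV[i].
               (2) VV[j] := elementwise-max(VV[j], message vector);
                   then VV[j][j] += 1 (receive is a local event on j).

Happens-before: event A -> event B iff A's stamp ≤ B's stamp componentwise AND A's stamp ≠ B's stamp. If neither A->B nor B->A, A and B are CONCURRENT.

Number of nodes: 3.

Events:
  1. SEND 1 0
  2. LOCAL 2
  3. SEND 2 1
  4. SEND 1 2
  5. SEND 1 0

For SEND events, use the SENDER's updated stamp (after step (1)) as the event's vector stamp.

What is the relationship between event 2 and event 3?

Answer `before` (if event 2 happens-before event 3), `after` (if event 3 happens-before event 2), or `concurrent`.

Answer: before

Derivation:
Initial: VV[0]=[0, 0, 0]
Initial: VV[1]=[0, 0, 0]
Initial: VV[2]=[0, 0, 0]
Event 1: SEND 1->0: VV[1][1]++ -> VV[1]=[0, 1, 0], msg_vec=[0, 1, 0]; VV[0]=max(VV[0],msg_vec) then VV[0][0]++ -> VV[0]=[1, 1, 0]
Event 2: LOCAL 2: VV[2][2]++ -> VV[2]=[0, 0, 1]
Event 3: SEND 2->1: VV[2][2]++ -> VV[2]=[0, 0, 2], msg_vec=[0, 0, 2]; VV[1]=max(VV[1],msg_vec) then VV[1][1]++ -> VV[1]=[0, 2, 2]
Event 4: SEND 1->2: VV[1][1]++ -> VV[1]=[0, 3, 2], msg_vec=[0, 3, 2]; VV[2]=max(VV[2],msg_vec) then VV[2][2]++ -> VV[2]=[0, 3, 3]
Event 5: SEND 1->0: VV[1][1]++ -> VV[1]=[0, 4, 2], msg_vec=[0, 4, 2]; VV[0]=max(VV[0],msg_vec) then VV[0][0]++ -> VV[0]=[2, 4, 2]
Event 2 stamp: [0, 0, 1]
Event 3 stamp: [0, 0, 2]
[0, 0, 1] <= [0, 0, 2]? True
[0, 0, 2] <= [0, 0, 1]? False
Relation: before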